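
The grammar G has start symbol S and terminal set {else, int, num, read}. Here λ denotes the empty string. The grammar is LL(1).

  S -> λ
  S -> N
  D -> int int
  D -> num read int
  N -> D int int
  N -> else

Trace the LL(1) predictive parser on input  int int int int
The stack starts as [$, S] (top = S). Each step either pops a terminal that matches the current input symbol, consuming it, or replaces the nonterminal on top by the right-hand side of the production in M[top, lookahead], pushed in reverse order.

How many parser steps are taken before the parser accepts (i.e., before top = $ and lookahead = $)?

7

step 1: stack=$ S  input=int int int int $  — expand S -> N
step 2: stack=$ N  input=int int int int $  — expand N -> D int int
step 3: stack=$ int int D  input=int int int int $  — expand D -> int int
step 4: stack=$ int int int int  input=int int int int $  — match int
step 5: stack=$ int int int  input=int int int $  — match int
step 6: stack=$ int int  input=int int $  — match int
step 7: stack=$ int  input=int $  — match int
Accept reached after 7 steps.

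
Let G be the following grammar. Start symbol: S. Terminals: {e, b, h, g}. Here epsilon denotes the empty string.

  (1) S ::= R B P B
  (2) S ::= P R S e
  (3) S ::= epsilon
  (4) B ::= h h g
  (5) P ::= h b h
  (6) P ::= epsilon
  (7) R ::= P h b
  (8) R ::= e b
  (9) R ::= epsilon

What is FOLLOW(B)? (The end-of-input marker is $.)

{$, e, h}

FIRST(B) = {h}
FIRST(P) = {epsilon, h}
FIRST(R) = {epsilon, e, h}  (via P h b)
FIRST(S) = {epsilon, e, h}  (via R B P B, P R S e)
FOLLOW(S) includes $ since S is the start symbol.
FOLLOW(S): in S::=P R S e, S is followed by e with FIRST {e}. Thus FOLLOW(S) = {$, e}.
FOLLOW(B): in S::=R B P B (occurrence 1), B is followed by P B with FIRST {h}; in S::=R B P B (occurrence 2), the suffix after B is empty, so FOLLOW(B) ⊇ FOLLOW(S) = {$, e}. Thus FOLLOW(B) = {$, e, h}.
FOLLOW(P): in S::=R B P B, P is followed by B with FIRST {h}; in S::=P R S e, P is followed by R S e with FIRST {e, h}; in R::=P h b, P is followed by h b with FIRST {h}. Thus FOLLOW(P) = {e, h}.
FOLLOW(R): in S::=R B P B, R is followed by B P B with FIRST {h}; in S::=P R S e, R is followed by S e with FIRST {e, h}. Thus FOLLOW(R) = {e, h}.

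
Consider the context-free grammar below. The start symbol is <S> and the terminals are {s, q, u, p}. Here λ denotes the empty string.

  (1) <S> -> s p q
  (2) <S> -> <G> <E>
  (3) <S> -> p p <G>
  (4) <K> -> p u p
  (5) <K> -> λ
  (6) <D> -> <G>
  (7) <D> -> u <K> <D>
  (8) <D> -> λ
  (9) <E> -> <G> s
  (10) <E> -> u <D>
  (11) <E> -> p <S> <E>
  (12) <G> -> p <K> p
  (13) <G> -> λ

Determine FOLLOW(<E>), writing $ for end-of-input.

FIRST(<K>): from <K>->p u p we get {p}; from <K>->λ we get {λ}. So FIRST(<K>) = {λ, p}.
FIRST(<G>): from <G>->p <K> p we get {p}; from <G>->λ we get {λ}. So FIRST(<G>) = {λ, p}.
FIRST(<D>): from <D>-><G> we get {λ, p}; from <D>->u <K> <D> we get {u}; from <D>->λ we get {λ}. So FIRST(<D>) = {λ, p, u}.
FIRST(<E>): from <E>-><G> s we get {p, s}; from <E>->u <D> we get {u}; from <E>->p <S> <E> we get {p}. So FIRST(<E>) = {p, s, u}.
FIRST(<S>): from <S>->s p q we get {s}; from <S>-><G> <E> we get {p, s, u}; from <S>->p p <G> we get {p}. So FIRST(<S>) = {p, s, u}.
FOLLOW(<S>) includes $ since <S> is the start symbol.
FOLLOW(<S>): in <E>->p <S> <E>, <S> is followed by <E> with FIRST {p, s, u}. Thus FOLLOW(<S>) = {$, p, s, u}.
FOLLOW(<E>): in <S>-><G> <E>, the suffix after <E> is empty, so FOLLOW(<E>) ⊇ FOLLOW(<S>) = {$, p, s, u}; in <E>->p <S> <E>, the suffix after <E> is empty (adds nothing new). Thus FOLLOW(<E>) = {$, p, s, u}.
FOLLOW(<D>): in <D>->u <K> <D>, the suffix after <D> is empty (adds nothing new); in <E>->u <D>, the suffix after <D> is empty, so FOLLOW(<D>) ⊇ FOLLOW(<E>) = {$, p, s, u}. Thus FOLLOW(<D>) = {$, p, s, u}.
FOLLOW(<K>): in <D>->u <K> <D>, <K> is followed by <D> with FIRST {λ, p, u}; in <D>->u <K> <D>, the suffix after <K> is nullable, so FOLLOW(<K>) ⊇ FOLLOW(<D>) = {$, p, s, u}; in <G>->p <K> p, <K> is followed by p with FIRST {p}. Thus FOLLOW(<K>) = {$, p, s, u}.
FOLLOW(<G>): in <S>-><G> <E>, <G> is followed by <E> with FIRST {p, s, u}; in <S>->p p <G>, the suffix after <G> is empty, so FOLLOW(<G>) ⊇ FOLLOW(<S>) = {$, p, s, u}; in <D>-><G>, the suffix after <G> is empty, so FOLLOW(<G>) ⊇ FOLLOW(<D>) = {$, p, s, u}; in <E>-><G> s, <G> is followed by s with FIRST {s}. Thus FOLLOW(<G>) = {$, p, s, u}.

{$, p, s, u}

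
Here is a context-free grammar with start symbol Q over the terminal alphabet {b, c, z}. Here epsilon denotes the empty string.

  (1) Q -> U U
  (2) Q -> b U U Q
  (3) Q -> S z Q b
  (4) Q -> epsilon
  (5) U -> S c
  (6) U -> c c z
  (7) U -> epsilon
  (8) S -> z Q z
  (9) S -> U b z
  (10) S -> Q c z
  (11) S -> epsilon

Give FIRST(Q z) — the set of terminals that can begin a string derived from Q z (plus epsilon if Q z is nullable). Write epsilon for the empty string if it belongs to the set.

FIRST(Q) = {epsilon, b, c, z}  (via U U, S z Q b)
FIRST(U) = {epsilon, b, c, z}  (via S c)
FIRST(S) = {epsilon, b, c, z}  (via U b z, Q c z)
FIRST(Q z): take FIRST of each symbol in turn, carrying on past any symbol whose FIRST contains epsilon; result {b, c, z}.

{b, c, z}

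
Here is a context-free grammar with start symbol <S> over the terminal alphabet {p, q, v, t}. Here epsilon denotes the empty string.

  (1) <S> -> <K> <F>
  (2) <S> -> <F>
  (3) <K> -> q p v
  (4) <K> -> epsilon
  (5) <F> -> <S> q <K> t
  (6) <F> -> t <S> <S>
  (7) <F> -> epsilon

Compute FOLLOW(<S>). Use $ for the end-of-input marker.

{$, q, t}

FIRST(<K>): from <K>->q p v we get {q}; from <K>->epsilon we get {epsilon}. So FIRST(<K>) = {epsilon, q}.
FIRST(<S>): from <S>-><K> <F> we get {epsilon, q, t}; from <S>-><F> we get {epsilon, q, t}. So FIRST(<S>) = {epsilon, q, t}.
FIRST(<F>): from <F>-><S> q <K> t we get {q, t}; from <F>->t <S> <S> we get {t}; from <F>->epsilon we get {epsilon}. So FIRST(<F>) = {epsilon, q, t}.
FOLLOW(<S>) includes $ since <S> is the start symbol.
FOLLOW(<S>): in <F>-><S> q <K> t, <S> is followed by q <K> t with FIRST {q}; in <F>->t <S> <S> (occurrence 1), <S> is followed by <S> with FIRST {epsilon, q, t}; in <F>->t <S> <S> (occurrence 1), the suffix after <S> is nullable, so FOLLOW(<S>) ⊇ FOLLOW(<F>) = {$, q, t}; in <F>->t <S> <S> (occurrence 2), the suffix after <S> is empty, so FOLLOW(<S>) ⊇ FOLLOW(<F>) = {$, q, t}. Thus FOLLOW(<S>) = {$, q, t}.
FOLLOW(<K>): in <S>-><K> <F>, <K> is followed by <F> with FIRST {epsilon, q, t}; in <S>-><K> <F>, the suffix after <K> is nullable, so FOLLOW(<K>) ⊇ FOLLOW(<S>) = {$, q, t}; in <F>-><S> q <K> t, <K> is followed by t with FIRST {t}. Thus FOLLOW(<K>) = {$, q, t}.
FOLLOW(<F>): in <S>-><K> <F>, the suffix after <F> is empty, so FOLLOW(<F>) ⊇ FOLLOW(<S>) = {$, q, t}; in <S>-><F>, the suffix after <F> is empty, so FOLLOW(<F>) ⊇ FOLLOW(<S>) = {$, q, t}. Thus FOLLOW(<F>) = {$, q, t}.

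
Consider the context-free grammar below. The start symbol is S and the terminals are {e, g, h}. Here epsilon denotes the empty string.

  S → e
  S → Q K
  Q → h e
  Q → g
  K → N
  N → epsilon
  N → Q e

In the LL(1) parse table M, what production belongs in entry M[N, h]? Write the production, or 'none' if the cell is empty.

N → Q e

FIRST(Q) = {g, h}
FIRST(S) = {e, g, h}  (via Q K)
FIRST(N) = {epsilon, g, h}  (via Q e)
FIRST(K) = {epsilon, g, h}  (via N)
FOLLOW(S) includes $ since S is the start symbol.
FOLLOW(K): in S→Q K, the suffix after K is empty, so FOLLOW(K) ⊇ FOLLOW(S) = {$}. Thus FOLLOW(K) = {$}.
FOLLOW(N): in K→N, the suffix after N is empty, so FOLLOW(N) ⊇ FOLLOW(K) = {$}. Thus FOLLOW(N) = {$}.
For N → epsilon: FIRST(epsilon) = {epsilon}, so it goes in M[N, t] for t ∈ {}; since epsilon ∈ FIRST, also for every t ∈ FOLLOW(N) = {$}.
For N → Q e: FIRST(Q e) = {g, h}, so it goes in M[N, t] for t ∈ {g, h}.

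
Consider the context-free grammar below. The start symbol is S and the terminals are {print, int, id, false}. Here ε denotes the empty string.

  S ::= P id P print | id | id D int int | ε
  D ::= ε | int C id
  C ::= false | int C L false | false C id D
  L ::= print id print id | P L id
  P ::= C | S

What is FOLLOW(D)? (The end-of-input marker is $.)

{false, id, int, print}

FIRST(D): from D::=ε we get {ε}; from D::=int C id we get {int}. So FIRST(D) = {ε, int}.
FIRST(C): from C::=false we get {false}; from C::=int C L false we get {int}; from C::=false C id D we get {false}. So FIRST(C) = {false, int}.
FIRST(S): from S::=P id P print we get {false, id, int}; from S::=id we get {id}; from S::=id D int int we get {id}; from S::=ε we get {ε}. So FIRST(S) = {ε, false, id, int}.
FIRST(P): from P::=C we get {false, int}; from P::=S we get {ε, false, id, int}. So FIRST(P) = {ε, false, id, int}.
FIRST(L): from L::=print id print id we get {print}; from L::=P L id we get {false, id, int, print}. So FIRST(L) = {false, id, int, print}.
FOLLOW(S) includes $ since S is the start symbol.
FOLLOW(L): in C::=int C L false, L is followed by false with FIRST {false}; in L::=P L id, L is followed by id with FIRST {id}. Thus FOLLOW(L) = {false, id}.
FOLLOW(P): in S::=P id P print (occurrence 1), P is followed by id P print with FIRST {id}; in S::=P id P print (occurrence 2), P is followed by print with FIRST {print}; in L::=P L id, P is followed by L id with FIRST {false, id, int, print}. Thus FOLLOW(P) = {false, id, int, print}.
FOLLOW(S): in P::=S, the suffix after S is empty, so FOLLOW(S) ⊇ FOLLOW(P) = {false, id, int, print}. Thus FOLLOW(S) = {$, false, id, int, print}.
FOLLOW(C): in D::=int C id, C is followed by id with FIRST {id}; in C::=int C L false, C is followed by L false with FIRST {false, id, int, print}; in C::=false C id D, C is followed by id D with FIRST {id}; in P::=C, the suffix after C is empty, so FOLLOW(C) ⊇ FOLLOW(P) = {false, id, int, print}. Thus FOLLOW(C) = {false, id, int, print}.
FOLLOW(D): in S::=id D int int, D is followed by int int with FIRST {int}; in C::=false C id D, the suffix after D is empty, so FOLLOW(D) ⊇ FOLLOW(C) = {false, id, int, print}. Thus FOLLOW(D) = {false, id, int, print}.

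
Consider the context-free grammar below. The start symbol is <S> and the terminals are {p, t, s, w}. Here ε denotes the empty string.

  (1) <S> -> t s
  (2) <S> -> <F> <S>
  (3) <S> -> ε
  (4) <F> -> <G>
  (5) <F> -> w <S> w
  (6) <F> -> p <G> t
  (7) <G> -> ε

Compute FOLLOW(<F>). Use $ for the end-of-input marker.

{$, p, t, w}

FIRST(<G>): from <G>->ε we get {ε}. So FIRST(<G>) = {ε}.
FIRST(<F>): from <F>-><G> we get {ε}; from <F>->w <S> w we get {w}; from <F>->p <G> t we get {p}. So FIRST(<F>) = {ε, p, w}.
FIRST(<S>): from <S>->t s we get {t}; from <S>-><F> <S> we get {ε, p, t, w}; from <S>->ε we get {ε}. So FIRST(<S>) = {ε, p, t, w}.
FOLLOW(<S>) includes $ since <S> is the start symbol.
FOLLOW(<S>): in <S>-><F> <S>, the suffix after <S> is empty (adds nothing new); in <F>->w <S> w, <S> is followed by w with FIRST {w}. Thus FOLLOW(<S>) = {$, w}.
FOLLOW(<F>): in <S>-><F> <S>, <F> is followed by <S> with FIRST {ε, p, t, w}; in <S>-><F> <S>, the suffix after <F> is nullable, so FOLLOW(<F>) ⊇ FOLLOW(<S>) = {$, w}. Thus FOLLOW(<F>) = {$, p, t, w}.
FOLLOW(<G>): in <F>-><G>, the suffix after <G> is empty, so FOLLOW(<G>) ⊇ FOLLOW(<F>) = {$, p, t, w}; in <F>->p <G> t, <G> is followed by t with FIRST {t}. Thus FOLLOW(<G>) = {$, p, t, w}.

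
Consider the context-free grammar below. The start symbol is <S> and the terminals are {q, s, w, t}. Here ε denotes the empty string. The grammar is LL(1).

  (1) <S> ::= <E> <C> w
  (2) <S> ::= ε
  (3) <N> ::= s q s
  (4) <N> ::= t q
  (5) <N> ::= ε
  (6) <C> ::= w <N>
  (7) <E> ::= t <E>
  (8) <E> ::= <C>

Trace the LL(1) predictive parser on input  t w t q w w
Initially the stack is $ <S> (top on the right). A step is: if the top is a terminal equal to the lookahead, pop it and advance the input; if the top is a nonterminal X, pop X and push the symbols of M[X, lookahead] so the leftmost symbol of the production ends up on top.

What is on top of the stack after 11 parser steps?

<N>

step 1: stack=$ <S>  input=t w t q w w $  — expand <S> ::= <E> <C> w
step 2: stack=$ w <C> <E>  input=t w t q w w $  — expand <E> ::= t <E>
step 3: stack=$ w <C> <E> t  input=t w t q w w $  — match t
step 4: stack=$ w <C> <E>  input=w t q w w $  — expand <E> ::= <C>
step 5: stack=$ w <C> <C>  input=w t q w w $  — expand <C> ::= w <N>
step 6: stack=$ w <C> <N> w  input=w t q w w $  — match w
step 7: stack=$ w <C> <N>  input=t q w w $  — expand <N> ::= t q
step 8: stack=$ w <C> q t  input=t q w w $  — match t
step 9: stack=$ w <C> q  input=q w w $  — match q
step 10: stack=$ w <C>  input=w w $  — expand <C> ::= w <N>
step 11: stack=$ w <N> w  input=w w $  — match w
Stack after step 11: $ w <N> (top = <N>).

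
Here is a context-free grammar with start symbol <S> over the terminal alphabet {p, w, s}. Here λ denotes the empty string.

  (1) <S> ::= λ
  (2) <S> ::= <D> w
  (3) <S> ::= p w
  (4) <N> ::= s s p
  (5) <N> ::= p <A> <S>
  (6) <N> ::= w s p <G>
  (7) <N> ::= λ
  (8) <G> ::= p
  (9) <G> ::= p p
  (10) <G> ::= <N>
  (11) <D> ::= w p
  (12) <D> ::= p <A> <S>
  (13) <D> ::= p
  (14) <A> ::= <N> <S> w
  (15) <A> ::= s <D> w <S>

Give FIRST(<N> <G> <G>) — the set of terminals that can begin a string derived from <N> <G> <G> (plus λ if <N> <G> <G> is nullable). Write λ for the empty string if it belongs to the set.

{λ, p, s, w}

FIRST(<N>) = {λ, p, s, w}
FIRST(<D>) = {p, w}
FIRST(<S>) = {λ, p, w}  (via <D> w)
FIRST(<G>) = {λ, p, s, w}  (via <N>)
FIRST(<A>) = {p, s, w}  (via <N> <S> w)
FIRST(<N> <G> <G>): take FIRST of each symbol in turn, carrying on past any symbol whose FIRST contains λ; result {λ, p, s, w}.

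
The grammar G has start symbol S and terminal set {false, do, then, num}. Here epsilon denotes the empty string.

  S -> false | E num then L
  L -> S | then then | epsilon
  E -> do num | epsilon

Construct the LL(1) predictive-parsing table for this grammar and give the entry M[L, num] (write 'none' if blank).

L -> S

FIRST(E) = {epsilon, do}
FIRST(S) = {do, false, num}  (via E num then L)
FIRST(L) = {epsilon, do, false, num, then}  (via S)
FOLLOW(S) includes $ since S is the start symbol.
FOLLOW(S): in L->S, the suffix after S is empty, so FOLLOW(S) ⊇ FOLLOW(L) = {$}. Thus FOLLOW(S) = {$}.
FOLLOW(L): in S->E num then L, the suffix after L is empty, so FOLLOW(L) ⊇ FOLLOW(S) = {$}. Thus FOLLOW(L) = {$}.
For L -> S: FIRST(S) = {do, false, num}, so it goes in M[L, t] for t ∈ {do, false, num}.
For L -> then then: FIRST(then then) = {then}, so it goes in M[L, t] for t ∈ {then}.
For L -> epsilon: FIRST(epsilon) = {epsilon}, so it goes in M[L, t] for t ∈ {}; since epsilon ∈ FIRST, also for every t ∈ FOLLOW(L) = {$}.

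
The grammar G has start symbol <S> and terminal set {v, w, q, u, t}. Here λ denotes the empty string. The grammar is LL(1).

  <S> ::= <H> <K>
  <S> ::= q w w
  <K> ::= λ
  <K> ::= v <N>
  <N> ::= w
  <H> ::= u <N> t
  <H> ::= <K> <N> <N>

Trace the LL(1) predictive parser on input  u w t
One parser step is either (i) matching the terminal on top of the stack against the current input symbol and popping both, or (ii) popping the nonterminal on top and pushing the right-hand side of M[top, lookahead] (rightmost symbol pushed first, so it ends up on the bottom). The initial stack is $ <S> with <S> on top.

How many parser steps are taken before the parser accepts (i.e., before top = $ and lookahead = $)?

     Stack          Input    Action
  1  $ <S>          u w t $  expand <S> ::= <H> <K>
  2  $ <K> <H>      u w t $  expand <H> ::= u <N> t
  3  $ <K> t <N> u  u w t $  match u
  4  $ <K> t <N>    w t $    expand <N> ::= w
  5  $ <K> t w      w t $    match w
  6  $ <K> t        t $      match t
  7  $ <K>          $        expand <K> ::= λ
Accept reached after 7 steps.

7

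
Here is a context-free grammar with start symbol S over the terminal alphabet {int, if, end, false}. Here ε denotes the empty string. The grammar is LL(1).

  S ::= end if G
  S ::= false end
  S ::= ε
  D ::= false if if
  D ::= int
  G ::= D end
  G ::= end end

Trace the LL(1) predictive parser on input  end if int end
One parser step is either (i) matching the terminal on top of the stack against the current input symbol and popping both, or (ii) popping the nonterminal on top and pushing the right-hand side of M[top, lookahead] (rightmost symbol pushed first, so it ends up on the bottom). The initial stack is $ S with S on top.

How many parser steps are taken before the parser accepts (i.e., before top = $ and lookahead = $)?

step 1: stack=$ S  input=end if int end $  — expand S ::= end if G
step 2: stack=$ G if end  input=end if int end $  — match end
step 3: stack=$ G if  input=if int end $  — match if
step 4: stack=$ G  input=int end $  — expand G ::= D end
step 5: stack=$ end D  input=int end $  — expand D ::= int
step 6: stack=$ end int  input=int end $  — match int
step 7: stack=$ end  input=end $  — match end
Accept reached after 7 steps.

7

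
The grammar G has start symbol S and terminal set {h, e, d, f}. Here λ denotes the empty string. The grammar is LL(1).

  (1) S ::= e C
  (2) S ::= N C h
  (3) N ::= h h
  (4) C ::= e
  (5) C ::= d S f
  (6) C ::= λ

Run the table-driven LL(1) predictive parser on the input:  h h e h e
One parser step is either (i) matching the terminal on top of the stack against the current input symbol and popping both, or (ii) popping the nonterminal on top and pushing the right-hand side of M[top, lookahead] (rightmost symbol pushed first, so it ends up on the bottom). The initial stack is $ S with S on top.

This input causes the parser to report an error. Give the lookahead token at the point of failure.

     Stack      Input        Action
  1  $ S        h h e h e $  expand S ::= N C h
  2  $ h C N    h h e h e $  expand N ::= h h
  3  $ h C h h  h h e h e $  match h
  4  $ h C h    h e h e $    match h
  5  $ h C      e h e $      expand C ::= e
  6  $ h e      e h e $      match e
  7  $ h        h e $        match h
  8  $          e $          error: stack empty but input remains

e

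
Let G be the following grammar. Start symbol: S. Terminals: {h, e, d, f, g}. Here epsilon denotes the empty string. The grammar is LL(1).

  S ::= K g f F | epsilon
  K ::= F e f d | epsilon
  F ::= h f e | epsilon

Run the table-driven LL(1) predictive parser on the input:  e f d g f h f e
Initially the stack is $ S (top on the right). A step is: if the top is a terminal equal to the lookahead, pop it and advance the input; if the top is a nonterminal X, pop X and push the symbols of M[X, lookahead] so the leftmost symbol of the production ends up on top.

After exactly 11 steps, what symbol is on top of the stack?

      Stack            Input              Action
   1  $ S              e f d g f h f e $  expand S ::= K g f F
   2  $ F f g K        e f d g f h f e $  expand K ::= F e f d
   3  $ F f g d f e F  e f d g f h f e $  expand F ::= epsilon
   4  $ F f g d f e    e f d g f h f e $  match e
   5  $ F f g d f      f d g f h f e $    match f
   6  $ F f g d        d g f h f e $      match d
   7  $ F f g          g f h f e $        match g
   8  $ F f            f h f e $          match f
   9  $ F              h f e $            expand F ::= h f e
  10  $ e f h          h f e $            match h
  11  $ e f            f e $              match f
Stack after step 11: $ e (top = e).

e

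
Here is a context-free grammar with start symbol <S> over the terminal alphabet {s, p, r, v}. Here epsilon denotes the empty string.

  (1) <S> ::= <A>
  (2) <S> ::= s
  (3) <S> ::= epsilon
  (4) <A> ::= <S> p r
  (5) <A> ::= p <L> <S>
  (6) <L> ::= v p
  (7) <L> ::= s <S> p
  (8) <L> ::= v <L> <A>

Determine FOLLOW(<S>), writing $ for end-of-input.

FIRST(<L>): from <L>::=v p we get {v}; from <L>::=s <S> p we get {s}; from <L>::=v <L> <A> we get {v}. So FIRST(<L>) = {s, v}.
FIRST(<S>): from <S>::=<A> we get {p, s}; from <S>::=s we get {s}; from <S>::=epsilon we get {epsilon}. So FIRST(<S>) = {epsilon, p, s}.
FIRST(<A>): from <A>::=<S> p r we get {p, s}; from <A>::=p <L> <S> we get {p}. So FIRST(<A>) = {p, s}.
FOLLOW(<S>) includes $ since <S> is the start symbol.
FOLLOW(<S>): in <A>::=<S> p r, <S> is followed by p r with FIRST {p}; in <A>::=p <L> <S>, the suffix after <S> is empty, so FOLLOW(<S>) ⊇ FOLLOW(<A>) = {$, p, s}; in <L>::=s <S> p, <S> is followed by p with FIRST {p}. Thus FOLLOW(<S>) = {$, p, s}.
FOLLOW(<A>): in <S>::=<A>, the suffix after <A> is empty, so FOLLOW(<A>) ⊇ FOLLOW(<S>) = {$, p, s}; in <L>::=v <L> <A>, the suffix after <A> is empty, so FOLLOW(<A>) ⊇ FOLLOW(<L>) = {$, p, s}. Thus FOLLOW(<A>) = {$, p, s}.
FOLLOW(<L>): in <A>::=p <L> <S>, <L> is followed by <S> with FIRST {epsilon, p, s}; in <A>::=p <L> <S>, the suffix after <L> is nullable, so FOLLOW(<L>) ⊇ FOLLOW(<A>) = {$, p, s}; in <L>::=v <L> <A>, <L> is followed by <A> with FIRST {p, s}. Thus FOLLOW(<L>) = {$, p, s}.

{$, p, s}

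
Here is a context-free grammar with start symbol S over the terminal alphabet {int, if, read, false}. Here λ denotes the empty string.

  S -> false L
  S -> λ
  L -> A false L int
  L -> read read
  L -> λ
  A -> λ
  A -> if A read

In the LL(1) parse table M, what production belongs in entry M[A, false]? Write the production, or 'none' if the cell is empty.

FIRST(S): from S->false L we get {false}; from S->λ we get {λ}. So FIRST(S) = {λ, false}.
FIRST(A): from A->λ we get {λ}; from A->if A read we get {if}. So FIRST(A) = {λ, if}.
FIRST(L): from L->A false L int we get {false, if}; from L->read read we get {read}; from L->λ we get {λ}. So FIRST(L) = {λ, false, if, read}.
FOLLOW(S) includes $ since S is the start symbol.
FOLLOW(A): in L->A false L int, A is followed by false L int with FIRST {false}; in A->if A read, A is followed by read with FIRST {read}. Thus FOLLOW(A) = {false, read}.
For A -> λ: FIRST(λ) = {λ}, so it goes in M[A, t] for t ∈ {}; since λ ∈ FIRST, also for every t ∈ FOLLOW(A) = {false, read}.
For A -> if A read: FIRST(if A read) = {if}, so it goes in M[A, t] for t ∈ {if}.

A -> λ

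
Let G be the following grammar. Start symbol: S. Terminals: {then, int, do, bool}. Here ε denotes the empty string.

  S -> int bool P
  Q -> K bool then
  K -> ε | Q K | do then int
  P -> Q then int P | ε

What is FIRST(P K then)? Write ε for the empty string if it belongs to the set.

{bool, do, then}

FIRST(S) = {int}
FIRST(Q) = {bool, do}  (via K bool then)
FIRST(K) = {ε, bool, do}  (via Q K)
FIRST(P) = {ε, bool, do}  (via Q then int P)
FIRST(P K then): take FIRST of each symbol in turn, carrying on past any symbol whose FIRST contains ε; result {bool, do, then}.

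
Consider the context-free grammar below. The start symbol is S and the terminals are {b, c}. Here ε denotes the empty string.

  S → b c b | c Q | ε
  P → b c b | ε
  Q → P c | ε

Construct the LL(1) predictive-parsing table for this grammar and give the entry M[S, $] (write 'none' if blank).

S → ε

FIRST(S): from S→b c b we get {b}; from S→c Q we get {c}; from S→ε we get {ε}. So FIRST(S) = {ε, b, c}.
FIRST(P): from P→b c b we get {b}; from P→ε we get {ε}. So FIRST(P) = {ε, b}.
FIRST(Q): from Q→P c we get {b, c}; from Q→ε we get {ε}. So FIRST(Q) = {ε, b, c}.
FOLLOW(S) includes $ since S is the start symbol.
FOLLOW(S): S appears on no right-hand side. Thus FOLLOW(S) = {$}.
For S → b c b: FIRST(b c b) = {b}, so it goes in M[S, t] for t ∈ {b}.
For S → c Q: FIRST(c Q) = {c}, so it goes in M[S, t] for t ∈ {c}.
For S → ε: FIRST(ε) = {ε}, so it goes in M[S, t] for t ∈ {}; since ε ∈ FIRST, also for every t ∈ FOLLOW(S) = {$}.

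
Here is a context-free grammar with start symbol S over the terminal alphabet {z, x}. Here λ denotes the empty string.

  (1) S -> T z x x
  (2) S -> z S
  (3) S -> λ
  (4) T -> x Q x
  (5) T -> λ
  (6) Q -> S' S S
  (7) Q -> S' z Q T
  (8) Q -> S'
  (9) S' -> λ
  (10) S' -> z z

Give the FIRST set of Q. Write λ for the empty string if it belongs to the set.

FIRST(T): from T->x Q x we get {x}; from T->λ we get {λ}. So FIRST(T) = {λ, x}.
FIRST(S'): from S'->λ we get {λ}; from S'->z z we get {z}. So FIRST(S') = {λ, z}.
FIRST(S): from S->T z x x we get {x, z}; from S->z S we get {z}; from S->λ we get {λ}. So FIRST(S) = {λ, x, z}.
FIRST(Q): from Q->S' S S we get {λ, x, z}; from Q->S' z Q T we get {z}; from Q->S' we get {λ, z}. So FIRST(Q) = {λ, x, z}.

{λ, x, z}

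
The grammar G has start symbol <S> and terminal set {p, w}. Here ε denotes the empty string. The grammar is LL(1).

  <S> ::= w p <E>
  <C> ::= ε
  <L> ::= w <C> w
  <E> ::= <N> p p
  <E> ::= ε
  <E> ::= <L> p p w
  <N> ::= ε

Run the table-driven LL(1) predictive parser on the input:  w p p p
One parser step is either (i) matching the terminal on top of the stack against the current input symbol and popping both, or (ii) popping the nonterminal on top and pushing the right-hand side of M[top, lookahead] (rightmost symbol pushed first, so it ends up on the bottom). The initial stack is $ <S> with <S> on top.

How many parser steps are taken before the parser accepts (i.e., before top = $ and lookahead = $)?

     Stack      Input      Action
  1  $ <S>      w p p p $  expand <S> ::= w p <E>
  2  $ <E> p w  w p p p $  match w
  3  $ <E> p    p p p $    match p
  4  $ <E>      p p $      expand <E> ::= <N> p p
  5  $ p p <N>  p p $      expand <N> ::= ε
  6  $ p p      p p $      match p
  7  $ p        p $        match p
Accept reached after 7 steps.

7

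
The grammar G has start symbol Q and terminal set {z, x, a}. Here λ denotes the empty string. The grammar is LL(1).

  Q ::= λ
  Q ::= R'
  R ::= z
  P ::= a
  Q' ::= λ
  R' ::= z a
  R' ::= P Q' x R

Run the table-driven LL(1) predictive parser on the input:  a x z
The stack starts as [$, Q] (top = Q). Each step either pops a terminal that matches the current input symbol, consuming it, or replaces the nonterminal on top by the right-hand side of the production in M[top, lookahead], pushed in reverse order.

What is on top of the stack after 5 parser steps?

     Stack       Input    Action
  1  $ Q         a x z $  expand Q ::= R'
  2  $ R'        a x z $  expand R' ::= P Q' x R
  3  $ R x Q' P  a x z $  expand P ::= a
  4  $ R x Q' a  a x z $  match a
  5  $ R x Q'    x z $    expand Q' ::= λ
Stack after step 5: $ R x (top = x).

x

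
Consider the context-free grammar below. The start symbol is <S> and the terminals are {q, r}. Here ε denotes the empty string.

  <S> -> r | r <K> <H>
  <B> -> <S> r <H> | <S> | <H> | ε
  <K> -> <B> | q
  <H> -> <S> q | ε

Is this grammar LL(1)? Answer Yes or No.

No

FIRST(<S>) = {r}
FIRST(<B>) = {ε, r}
FIRST(<K>) = {ε, q, r}
FIRST(<H>) = {ε, r}
FOLLOW(<S>) = {$, q, r}
FOLLOW(<B>) = {$, q, r}
FOLLOW(<K>) = {$, q, r}
FOLLOW(<H>) = {$, q, r}
Cell M[<B>, $] receives both <B> -> <H> and <B> -> ε — the grammar is not LL(1).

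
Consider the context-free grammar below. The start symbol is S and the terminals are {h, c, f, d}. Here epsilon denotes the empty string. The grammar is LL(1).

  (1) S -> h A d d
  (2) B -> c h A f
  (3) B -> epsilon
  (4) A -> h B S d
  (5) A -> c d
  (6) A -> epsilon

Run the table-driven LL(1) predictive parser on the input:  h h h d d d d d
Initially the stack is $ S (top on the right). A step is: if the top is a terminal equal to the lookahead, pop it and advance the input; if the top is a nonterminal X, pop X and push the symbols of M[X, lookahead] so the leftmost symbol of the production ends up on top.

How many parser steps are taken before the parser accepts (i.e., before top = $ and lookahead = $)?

13

      Stack            Input              Action
   1  $ S              h h h d d d d d $  expand S -> h A d d
   2  $ d d A h        h h h d d d d d $  match h
   3  $ d d A          h h d d d d d $    expand A -> h B S d
   4  $ d d d S B h    h h d d d d d $    match h
   5  $ d d d S B      h d d d d d $      expand B -> epsilon
   6  $ d d d S        h d d d d d $      expand S -> h A d d
   7  $ d d d d d A h  h d d d d d $      match h
   8  $ d d d d d A    d d d d d $        expand A -> epsilon
   9  $ d d d d d      d d d d d $        match d
  10  $ d d d d        d d d d $          match d
  11  $ d d d          d d d $            match d
  12  $ d d            d d $              match d
  13  $ d              d $                match d
Accept reached after 13 steps.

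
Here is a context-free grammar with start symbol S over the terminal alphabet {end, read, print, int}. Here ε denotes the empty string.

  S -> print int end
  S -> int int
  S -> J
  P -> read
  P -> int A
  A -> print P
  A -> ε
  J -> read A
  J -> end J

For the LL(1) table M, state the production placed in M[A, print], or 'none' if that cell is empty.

FIRST(P): from P->read we get {read}; from P->int A we get {int}. So FIRST(P) = {int, read}.
FIRST(A): from A->print P we get {print}; from A->ε we get {ε}. So FIRST(A) = {ε, print}.
FIRST(J): from J->read A we get {read}; from J->end J we get {end}. So FIRST(J) = {end, read}.
FIRST(S): from S->print int end we get {print}; from S->int int we get {int}; from S->J we get {end, read}. So FIRST(S) = {end, int, print, read}.
FOLLOW(S) includes $ since S is the start symbol.
FOLLOW(J): in S->J, the suffix after J is empty, so FOLLOW(J) ⊇ FOLLOW(S) = {$}; in J->end J, the suffix after J is empty (adds nothing new). Thus FOLLOW(J) = {$}.
FOLLOW(P): in A->print P, the suffix after P is empty, so FOLLOW(P) ⊇ FOLLOW(A) = {$}. Thus FOLLOW(P) = {$}.
FOLLOW(A): in P->int A, the suffix after A is empty, so FOLLOW(A) ⊇ FOLLOW(P) = {$}; in J->read A, the suffix after A is empty, so FOLLOW(A) ⊇ FOLLOW(J) = {$}. Thus FOLLOW(A) = {$}.
For A -> print P: FIRST(print P) = {print}, so it goes in M[A, t] for t ∈ {print}.
For A -> ε: FIRST(ε) = {ε}, so it goes in M[A, t] for t ∈ {}; since ε ∈ FIRST, also for every t ∈ FOLLOW(A) = {$}.

A -> print P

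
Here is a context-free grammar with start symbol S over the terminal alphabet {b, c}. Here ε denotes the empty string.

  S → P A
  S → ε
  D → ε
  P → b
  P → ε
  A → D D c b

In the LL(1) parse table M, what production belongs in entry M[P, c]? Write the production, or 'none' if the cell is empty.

P → ε

FIRST(D) = {ε}
FIRST(P) = {ε, b}
FIRST(A) = {c}  (via D D c b)
FIRST(S) = {ε, b, c}  (via P A)
FOLLOW(S) includes $ since S is the start symbol.
FOLLOW(P): in S→P A, P is followed by A with FIRST {c}. Thus FOLLOW(P) = {c}.
For P → b: FIRST(b) = {b}, so it goes in M[P, t] for t ∈ {b}.
For P → ε: FIRST(ε) = {ε}, so it goes in M[P, t] for t ∈ {}; since ε ∈ FIRST, also for every t ∈ FOLLOW(P) = {c}.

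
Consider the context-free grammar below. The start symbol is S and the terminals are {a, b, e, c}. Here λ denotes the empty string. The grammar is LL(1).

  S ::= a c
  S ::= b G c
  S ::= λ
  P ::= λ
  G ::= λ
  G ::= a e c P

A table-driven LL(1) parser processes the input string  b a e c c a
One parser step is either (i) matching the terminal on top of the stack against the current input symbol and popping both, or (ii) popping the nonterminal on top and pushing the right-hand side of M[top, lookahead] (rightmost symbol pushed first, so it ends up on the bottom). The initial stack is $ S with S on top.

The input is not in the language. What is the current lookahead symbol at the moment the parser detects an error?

a

     Stack        Input          Action
  1  $ S          b a e c c a $  expand S ::= b G c
  2  $ c G b      b a e c c a $  match b
  3  $ c G        a e c c a $    expand G ::= a e c P
  4  $ c P c e a  a e c c a $    match a
  5  $ c P c e    e c c a $      match e
  6  $ c P c      c c a $        match c
  7  $ c P        c a $          expand P ::= λ
  8  $ c          c a $          match c
  9  $            a $            error: stack empty but input remains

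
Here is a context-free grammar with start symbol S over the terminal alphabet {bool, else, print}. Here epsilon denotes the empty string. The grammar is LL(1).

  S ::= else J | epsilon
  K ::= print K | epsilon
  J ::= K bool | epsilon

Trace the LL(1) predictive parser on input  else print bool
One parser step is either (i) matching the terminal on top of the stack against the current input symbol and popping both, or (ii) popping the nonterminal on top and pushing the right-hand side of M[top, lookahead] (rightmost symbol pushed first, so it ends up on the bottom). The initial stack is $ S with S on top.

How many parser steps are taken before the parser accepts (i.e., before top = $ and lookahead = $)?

7

     Stack           Input              Action
  1  $ S             else print bool $  expand S ::= else J
  2  $ J else        else print bool $  match else
  3  $ J             print bool $       expand J ::= K bool
  4  $ bool K        print bool $       expand K ::= print K
  5  $ bool K print  print bool $       match print
  6  $ bool K        bool $             expand K ::= epsilon
  7  $ bool          bool $             match bool
Accept reached after 7 steps.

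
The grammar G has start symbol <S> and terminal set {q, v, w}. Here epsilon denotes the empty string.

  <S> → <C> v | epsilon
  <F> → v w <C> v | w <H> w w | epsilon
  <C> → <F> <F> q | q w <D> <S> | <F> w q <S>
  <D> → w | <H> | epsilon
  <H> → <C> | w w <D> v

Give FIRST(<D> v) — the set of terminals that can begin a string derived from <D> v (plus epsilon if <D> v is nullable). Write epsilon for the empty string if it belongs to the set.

FIRST(<F>): from <F>→v w <C> v we get {v}; from <F>→w <H> w w we get {w}; from <F>→epsilon we get {epsilon}. So FIRST(<F>) = {epsilon, v, w}.
FIRST(<C>): from <C>→<F> <F> q we get {q, v, w}; from <C>→q w <D> <S> we get {q}; from <C>→<F> w q <S> we get {v, w}. So FIRST(<C>) = {q, v, w}.
FIRST(<S>): from <S>→<C> v we get {q, v, w}; from <S>→epsilon we get {epsilon}. So FIRST(<S>) = {epsilon, q, v, w}.
FIRST(<H>): from <H>→<C> we get {q, v, w}; from <H>→w w <D> v we get {w}. So FIRST(<H>) = {q, v, w}.
FIRST(<D>): from <D>→w we get {w}; from <D>→<H> we get {q, v, w}; from <D>→epsilon we get {epsilon}. So FIRST(<D>) = {epsilon, q, v, w}.
FIRST(<D> v): take FIRST of each symbol in turn, carrying on past any symbol whose FIRST contains epsilon; result {q, v, w}.

{q, v, w}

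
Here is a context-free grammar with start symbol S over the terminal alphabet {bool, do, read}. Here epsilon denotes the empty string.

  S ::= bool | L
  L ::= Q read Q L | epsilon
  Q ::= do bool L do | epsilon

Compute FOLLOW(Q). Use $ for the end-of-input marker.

FIRST(Q): from Q::=do bool L do we get {do}; from Q::=epsilon we get {epsilon}. So FIRST(Q) = {epsilon, do}.
FIRST(L): from L::=Q read Q L we get {do, read}; from L::=epsilon we get {epsilon}. So FIRST(L) = {epsilon, do, read}.
FIRST(S): from S::=bool we get {bool}; from S::=L we get {epsilon, do, read}. So FIRST(S) = {epsilon, bool, do, read}.
FOLLOW(S) includes $ since S is the start symbol.
FOLLOW(S): S appears on no right-hand side. Thus FOLLOW(S) = {$}.
FOLLOW(L): in S::=L, the suffix after L is empty, so FOLLOW(L) ⊇ FOLLOW(S) = {$}; in L::=Q read Q L, the suffix after L is empty (adds nothing new); in Q::=do bool L do, L is followed by do with FIRST {do}. Thus FOLLOW(L) = {$, do}.
FOLLOW(Q): in L::=Q read Q L (occurrence 1), Q is followed by read Q L with FIRST {read}; in L::=Q read Q L (occurrence 2), Q is followed by L with FIRST {epsilon, do, read}; in L::=Q read Q L (occurrence 2), the suffix after Q is nullable, so FOLLOW(Q) ⊇ FOLLOW(L) = {$, do}. Thus FOLLOW(Q) = {$, do, read}.

{$, do, read}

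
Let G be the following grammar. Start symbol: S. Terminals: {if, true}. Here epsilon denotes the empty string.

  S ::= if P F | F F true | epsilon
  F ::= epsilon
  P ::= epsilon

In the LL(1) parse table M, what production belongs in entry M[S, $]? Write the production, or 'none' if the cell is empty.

FIRST(F) = {epsilon}
FIRST(P) = {epsilon}
FIRST(S) = {epsilon, if, true}  (via F F true)
FOLLOW(S) includes $ since S is the start symbol.
FOLLOW(S): S appears on no right-hand side. Thus FOLLOW(S) = {$}.
For S ::= if P F: FIRST(if P F) = {if}, so it goes in M[S, t] for t ∈ {if}.
For S ::= F F true: FIRST(F F true) = {true}, so it goes in M[S, t] for t ∈ {true}.
For S ::= epsilon: FIRST(epsilon) = {epsilon}, so it goes in M[S, t] for t ∈ {}; since epsilon ∈ FIRST, also for every t ∈ FOLLOW(S) = {$}.

S ::= epsilon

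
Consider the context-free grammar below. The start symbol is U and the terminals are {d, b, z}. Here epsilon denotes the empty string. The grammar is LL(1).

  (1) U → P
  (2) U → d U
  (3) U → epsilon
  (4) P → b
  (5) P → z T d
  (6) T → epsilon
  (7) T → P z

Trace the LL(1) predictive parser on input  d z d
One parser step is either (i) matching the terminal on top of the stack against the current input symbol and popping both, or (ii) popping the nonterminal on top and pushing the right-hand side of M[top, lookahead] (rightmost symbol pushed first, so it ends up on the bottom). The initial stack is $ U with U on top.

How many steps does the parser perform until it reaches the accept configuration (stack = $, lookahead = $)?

7

     Stack    Input    Action
  1  $ U      d z d $  expand U → d U
  2  $ U d    d z d $  match d
  3  $ U      z d $    expand U → P
  4  $ P      z d $    expand P → z T d
  5  $ d T z  z d $    match z
  6  $ d T    d $      expand T → epsilon
  7  $ d      d $      match d
Accept reached after 7 steps.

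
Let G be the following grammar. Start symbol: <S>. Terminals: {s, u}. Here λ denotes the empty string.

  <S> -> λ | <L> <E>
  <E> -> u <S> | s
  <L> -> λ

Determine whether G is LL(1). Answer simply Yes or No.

Yes

FIRST(<S>) = {λ, s, u}
FIRST(<E>) = {s, u}
FIRST(<L>) = {λ}
FOLLOW(<S>) = {$}
FOLLOW(<E>) = {$}
FOLLOW(<L>) = {s, u}
Each cell of M receives at most one production.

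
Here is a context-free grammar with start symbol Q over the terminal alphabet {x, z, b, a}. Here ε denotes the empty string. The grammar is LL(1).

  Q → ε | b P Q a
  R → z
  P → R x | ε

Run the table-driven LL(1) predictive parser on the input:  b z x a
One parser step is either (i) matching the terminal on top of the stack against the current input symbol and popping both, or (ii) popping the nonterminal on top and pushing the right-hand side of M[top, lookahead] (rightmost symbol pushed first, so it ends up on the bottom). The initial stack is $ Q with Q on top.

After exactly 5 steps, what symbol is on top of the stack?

step 1: stack=$ Q  input=b z x a $  — expand Q → b P Q a
step 2: stack=$ a Q P b  input=b z x a $  — match b
step 3: stack=$ a Q P  input=z x a $  — expand P → R x
step 4: stack=$ a Q x R  input=z x a $  — expand R → z
step 5: stack=$ a Q x z  input=z x a $  — match z
Stack after step 5: $ a Q x (top = x).

x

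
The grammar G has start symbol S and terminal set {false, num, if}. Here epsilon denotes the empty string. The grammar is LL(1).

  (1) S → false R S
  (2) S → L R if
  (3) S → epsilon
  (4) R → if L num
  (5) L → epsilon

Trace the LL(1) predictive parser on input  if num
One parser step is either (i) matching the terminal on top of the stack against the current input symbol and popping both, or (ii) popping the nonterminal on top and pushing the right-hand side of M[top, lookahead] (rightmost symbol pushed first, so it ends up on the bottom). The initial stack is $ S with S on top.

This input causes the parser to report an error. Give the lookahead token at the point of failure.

$

step 1: stack=$ S  input=if num $  — expand S → L R if
step 2: stack=$ if R L  input=if num $  — expand L → epsilon
step 3: stack=$ if R  input=if num $  — expand R → if L num
step 4: stack=$ if num L if  input=if num $  — match if
step 5: stack=$ if num L  input=num $  — expand L → epsilon
step 6: stack=$ if num  input=num $  — match num
step 7: stack=$ if  input=$  — error: top is terminal if but lookahead is $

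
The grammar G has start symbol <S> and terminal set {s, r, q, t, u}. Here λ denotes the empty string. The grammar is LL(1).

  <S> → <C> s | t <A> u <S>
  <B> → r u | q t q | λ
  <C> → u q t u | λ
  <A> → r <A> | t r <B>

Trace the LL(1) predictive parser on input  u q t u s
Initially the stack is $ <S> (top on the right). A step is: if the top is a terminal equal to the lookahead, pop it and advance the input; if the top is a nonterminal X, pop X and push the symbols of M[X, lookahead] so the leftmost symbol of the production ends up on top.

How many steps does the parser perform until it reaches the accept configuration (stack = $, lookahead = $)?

7

     Stack        Input        Action
  1  $ <S>        u q t u s $  expand <S> → <C> s
  2  $ s <C>      u q t u s $  expand <C> → u q t u
  3  $ s u t q u  u q t u s $  match u
  4  $ s u t q    q t u s $    match q
  5  $ s u t      t u s $      match t
  6  $ s u        u s $        match u
  7  $ s          s $          match s
Accept reached after 7 steps.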